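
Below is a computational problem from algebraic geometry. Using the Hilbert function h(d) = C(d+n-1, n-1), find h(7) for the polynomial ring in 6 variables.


The Hilbert function for the polynomial ring in 6 variables is:
h(d) = C(d+n-1, n-1)
h(7) = C(7+6-1, 6-1) = C(12, 5)
= 12! / (5! * 7!)
= 792

792


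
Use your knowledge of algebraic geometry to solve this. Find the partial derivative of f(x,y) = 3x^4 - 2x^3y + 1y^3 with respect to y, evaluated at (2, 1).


df/dy = (-2)*x^3 + 3*1*y^2
At (2,1): (-2)*2^3 + 3*1*1^2
= -16 + 3
= -13

-13


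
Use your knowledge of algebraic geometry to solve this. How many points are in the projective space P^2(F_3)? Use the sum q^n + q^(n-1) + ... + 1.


P^2(F_3) has (q^(n+1) - 1)/(q - 1) points.
= 3^2 + 3^1 + 3^0
= 9 + 3 + 1
= 13

13


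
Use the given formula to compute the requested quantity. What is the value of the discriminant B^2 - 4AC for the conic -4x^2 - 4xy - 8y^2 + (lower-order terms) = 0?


The discriminant of a conic Ax^2 + Bxy + Cy^2 + ... = 0 is B^2 - 4AC.
B^2 = (-4)^2 = 16
4AC = 4*(-4)*(-8) = 128
Discriminant = 16 - 128 = -112

-112


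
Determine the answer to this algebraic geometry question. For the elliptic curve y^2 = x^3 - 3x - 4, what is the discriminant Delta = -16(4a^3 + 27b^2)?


Compute each component:
4a^3 = 4*(-3)^3 = 4*(-27) = -108
27b^2 = 27*(-4)^2 = 27*16 = 432
4a^3 + 27b^2 = -108 + 432 = 324
Delta = -16*324 = -5184

-5184


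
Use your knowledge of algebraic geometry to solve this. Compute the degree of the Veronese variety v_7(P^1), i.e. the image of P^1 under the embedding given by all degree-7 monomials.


The Veronese variety v_7(P^1) has degree d^r.
d^r = 7^1 = 7

7


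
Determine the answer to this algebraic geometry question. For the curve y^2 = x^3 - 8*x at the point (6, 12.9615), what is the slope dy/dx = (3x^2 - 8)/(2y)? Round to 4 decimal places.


Using implicit differentiation of y^2 = x^3 - 8*x:
2y * dy/dx = 3x^2 - 8
dy/dx = (3x^2 - 8)/(2y)
Numerator: 3*6^2 - 8 = 100
Denominator: 2*12.9615 = 25.923
dy/dx = 100/25.923 = 3.8576

3.8576


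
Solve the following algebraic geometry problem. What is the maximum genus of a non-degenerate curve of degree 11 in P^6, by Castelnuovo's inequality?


Castelnuovo's bound: write d - 1 = m(r-1) + epsilon with 0 <= epsilon < r-1.
d - 1 = 11 - 1 = 10
r - 1 = 6 - 1 = 5
10 = 2*5 + 0, so m = 2, epsilon = 0
pi(d, r) = m(m-1)(r-1)/2 + m*epsilon
= 2*1*5/2 + 2*0
= 10/2 + 0
= 5 + 0 = 5

5


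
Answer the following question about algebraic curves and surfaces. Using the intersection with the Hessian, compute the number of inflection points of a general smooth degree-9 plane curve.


For a general smooth plane curve C of degree d, the inflection points are
the intersection of C with its Hessian curve, which has degree 3(d-2).
By Bezout, the total intersection number is d * 3(d-2) = 9 * 21 = 189.
For a general curve every flex is ordinary, so each contributes
multiplicity 1 to C·Hess(C), and the number of distinct inflection
points is 3d(d-2).
Inflection points = 3*9*(9-2) = 3*9*7 = 189

189


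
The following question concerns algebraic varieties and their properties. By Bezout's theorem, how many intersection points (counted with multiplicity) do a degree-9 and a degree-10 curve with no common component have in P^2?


Bezout's theorem states the intersection count equals the product of degrees.
Intersection count = 9 * 10 = 90

90


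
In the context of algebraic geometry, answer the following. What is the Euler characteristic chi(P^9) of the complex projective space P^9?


The complex projective space P^9 has one cell in each even real dimension 0, 2, ..., 18.
The cohomology groups are H^{2k}(P^9) = Z for k = 0,...,9, and 0 otherwise.
Euler characteristic = sum of Betti numbers = 1 per even-dimensional cohomology group.
chi(P^9) = 9 + 1 = 10

10


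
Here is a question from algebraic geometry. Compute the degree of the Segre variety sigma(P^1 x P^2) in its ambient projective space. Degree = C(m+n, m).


The degree of the Segre variety P^1 x P^2 is C(m+n, m).
= C(3, 1)
= 3

3


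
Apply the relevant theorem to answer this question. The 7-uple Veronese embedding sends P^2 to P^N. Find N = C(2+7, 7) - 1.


The Veronese embedding v_d: P^n -> P^N maps each point to all
degree-d monomials in n+1 homogeneous coordinates.
N = C(n+d, d) - 1
N = C(2+7, 7) - 1
N = C(9, 7) - 1
C(9, 7) = 36
N = 36 - 1 = 35

35


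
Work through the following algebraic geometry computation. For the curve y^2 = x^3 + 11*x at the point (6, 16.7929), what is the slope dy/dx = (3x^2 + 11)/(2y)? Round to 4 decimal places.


Using implicit differentiation of y^2 = x^3 + 11*x:
2y * dy/dx = 3x^2 + 11
dy/dx = (3x^2 + 11)/(2y)
Numerator: 3*6^2 + 11 = 119
Denominator: 2*16.7929 = 33.5858
dy/dx = 119/33.5858 = 3.5432

3.5432


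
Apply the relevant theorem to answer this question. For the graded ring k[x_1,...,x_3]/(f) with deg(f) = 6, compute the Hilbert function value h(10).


For R = k[x_1,...,x_n]/(f) with f homogeneous of degree e:
The Hilbert series is (1 - t^e)/(1 - t)^n.
So h(d) = C(d+n-1, n-1) - C(d-e+n-1, n-1) for d >= e.
With n=3, e=6, d=10:
C(10+3-1, 3-1) = C(12, 2) = 66
C(10-6+3-1, 3-1) = C(6, 2) = 15
h(10) = 66 - 15 = 51

51


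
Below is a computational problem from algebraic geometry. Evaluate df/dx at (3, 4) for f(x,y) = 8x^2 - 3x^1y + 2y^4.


df/dx = 2*8*x^1 + 1*(-3)*x^0*y
At (3,4): 2*8*3^1 + 1*(-3)*3^0*4
= 48 - 12
= 36

36


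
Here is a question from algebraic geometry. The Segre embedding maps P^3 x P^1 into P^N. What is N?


The Segre embedding maps P^m x P^n into P^N via
all products of coordinates from each factor.
N = (m+1)(n+1) - 1
N = (3+1)(1+1) - 1
N = 4*2 - 1
N = 8 - 1 = 7

7


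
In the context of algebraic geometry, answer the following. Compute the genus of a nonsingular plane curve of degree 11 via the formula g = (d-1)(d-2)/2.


Using the genus formula for smooth plane curves:
g = (d-1)(d-2)/2
g = (11-1)(11-2)/2
g = 10*9/2
g = 90/2 = 45

45


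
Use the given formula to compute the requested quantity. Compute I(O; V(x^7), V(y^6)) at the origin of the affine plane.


The intersection multiplicity of V(x^a) and V(y^b) at the origin is:
I(O; V(x^7), V(y^6)) = dim_k(k[x,y]/(x^7, y^6))
A basis for k[x,y]/(x^7, y^6) is the set of monomials x^i * y^j
where 0 <= i < 7 and 0 <= j < 6.
The number of such monomials is 7 * 6 = 42

42


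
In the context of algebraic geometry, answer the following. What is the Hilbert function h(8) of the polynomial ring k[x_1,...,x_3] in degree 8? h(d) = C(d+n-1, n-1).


The Hilbert function for the polynomial ring in 3 variables is:
h(d) = C(d+n-1, n-1)
h(8) = C(8+3-1, 3-1) = C(10, 2)
= 10! / (2! * 8!)
= 45

45


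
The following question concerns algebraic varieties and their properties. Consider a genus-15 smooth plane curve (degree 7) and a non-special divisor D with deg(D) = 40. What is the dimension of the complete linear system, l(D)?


First, compute the genus of a smooth plane curve of degree 7:
g = (d-1)(d-2)/2 = (7-1)(7-2)/2 = 15
For a non-special divisor D (i.e., h^1(D) = 0), Riemann-Roch gives:
l(D) = deg(D) - g + 1
Since deg(D) = 40 >= 2g - 1 = 29, D is non-special.
l(D) = 40 - 15 + 1 = 26

26


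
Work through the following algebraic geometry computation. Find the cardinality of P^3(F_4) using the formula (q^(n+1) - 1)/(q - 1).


P^3(F_4) has (q^(n+1) - 1)/(q - 1) points.
= 4^3 + 4^2 + 4^1 + 4^0
= 64 + 16 + 4 + 1
= 85

85


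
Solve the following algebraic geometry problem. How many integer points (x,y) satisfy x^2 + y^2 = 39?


Systematically check integer values of x where x^2 <= 39.
For each valid x, check if 39 - x^2 is a perfect square.
Total integer solutions found: 0

0


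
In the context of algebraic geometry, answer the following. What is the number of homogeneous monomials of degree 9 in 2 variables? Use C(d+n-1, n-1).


The number of degree-9 monomials in 2 variables is C(d+n-1, n-1).
= C(9+2-1, 2-1) = C(10, 1)
= 10

10


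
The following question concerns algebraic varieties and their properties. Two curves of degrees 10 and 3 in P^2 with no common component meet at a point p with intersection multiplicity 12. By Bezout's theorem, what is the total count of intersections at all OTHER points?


By Bezout's theorem, the total intersection number is d1 * d2.
Total = 10 * 3 = 30
Intersection multiplicity at p = 12
Remaining intersections = 30 - 12 = 18

18


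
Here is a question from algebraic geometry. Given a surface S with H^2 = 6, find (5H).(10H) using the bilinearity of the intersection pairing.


Using bilinearity of the intersection pairing on a surface S:
(aH).(bH) = ab * (H.H)
We have H^2 = 6.
D.E = (5H).(10H) = 5*10*6
= 50*6
= 300

300


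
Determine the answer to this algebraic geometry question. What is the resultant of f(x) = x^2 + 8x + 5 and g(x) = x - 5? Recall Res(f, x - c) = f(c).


For Res(f, x - c), we evaluate f at x = c.
f(5) = 5^2 + 8*5 + 5
= 25 + 40 + 5
= 65 + 5 = 70
Res(f, g) = 70

70


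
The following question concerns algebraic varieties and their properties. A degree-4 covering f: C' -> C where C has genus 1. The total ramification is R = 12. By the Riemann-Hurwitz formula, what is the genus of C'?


Riemann-Hurwitz formula: 2g' - 2 = d(2g - 2) + R
Given: d = 4, g = 1, R = 12
2g' - 2 = 4*(2*1 - 2) + 12
2g' - 2 = 4*0 + 12
2g' - 2 = 0 + 12 = 12
2g' = 14
g' = 7

7


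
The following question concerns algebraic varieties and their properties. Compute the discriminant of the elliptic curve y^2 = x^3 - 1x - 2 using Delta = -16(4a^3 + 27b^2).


Compute each component:
4a^3 = 4*(-1)^3 = 4*(-1) = -4
27b^2 = 27*(-2)^2 = 27*4 = 108
4a^3 + 27b^2 = -4 + 108 = 104
Delta = -16*104 = -1664

-1664


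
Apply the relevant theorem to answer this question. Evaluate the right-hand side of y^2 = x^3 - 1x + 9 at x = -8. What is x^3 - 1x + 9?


Compute x^3 - 1x + 9 at x = -8:
x^3 = (-8)^3 = -512
(-1)*x = (-1)*(-8) = 8
Sum: -512 + 8 + 9 = -495

-495


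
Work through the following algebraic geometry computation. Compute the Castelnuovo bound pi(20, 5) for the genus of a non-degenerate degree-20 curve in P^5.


Castelnuovo's bound: write d - 1 = m(r-1) + epsilon with 0 <= epsilon < r-1.
d - 1 = 20 - 1 = 19
r - 1 = 5 - 1 = 4
19 = 4*4 + 3, so m = 4, epsilon = 3
pi(d, r) = m(m-1)(r-1)/2 + m*epsilon
= 4*3*4/2 + 4*3
= 48/2 + 12
= 24 + 12 = 36

36


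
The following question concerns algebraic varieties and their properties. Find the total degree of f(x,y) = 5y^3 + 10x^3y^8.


Examine each term for its total degree (sum of exponents).
  Term '5y^3' has total degree 0+3 = 3.
  Term '10x^3y^8' has total degree 3+8 = 11.
The maximum total degree among all terms is 11.

11


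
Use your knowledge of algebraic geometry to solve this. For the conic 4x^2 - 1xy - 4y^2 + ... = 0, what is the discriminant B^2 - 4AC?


The discriminant of a conic Ax^2 + Bxy + Cy^2 + ... = 0 is B^2 - 4AC.
B^2 = (-1)^2 = 1
4AC = 4*4*(-4) = -64
Discriminant = 1 + 64 = 65

65


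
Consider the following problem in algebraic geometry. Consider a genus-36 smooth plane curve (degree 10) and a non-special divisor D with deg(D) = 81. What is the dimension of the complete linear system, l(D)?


First, compute the genus of a smooth plane curve of degree 10:
g = (d-1)(d-2)/2 = (10-1)(10-2)/2 = 36
For a non-special divisor D (i.e., h^1(D) = 0), Riemann-Roch gives:
l(D) = deg(D) - g + 1
Since deg(D) = 81 >= 2g - 1 = 71, D is non-special.
l(D) = 81 - 36 + 1 = 46

46


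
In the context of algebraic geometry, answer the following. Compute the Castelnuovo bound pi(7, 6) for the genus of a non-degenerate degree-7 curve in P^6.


Castelnuovo's bound: write d - 1 = m(r-1) + epsilon with 0 <= epsilon < r-1.
d - 1 = 7 - 1 = 6
r - 1 = 6 - 1 = 5
6 = 1*5 + 1, so m = 1, epsilon = 1
pi(d, r) = m(m-1)(r-1)/2 + m*epsilon
= 1*0*5/2 + 1*1
= 0/2 + 1
= 0 + 1 = 1

1


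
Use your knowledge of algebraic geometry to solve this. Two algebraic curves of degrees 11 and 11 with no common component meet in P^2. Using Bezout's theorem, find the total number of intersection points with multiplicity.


Bezout's theorem states the intersection count equals the product of degrees.
Intersection count = 11 * 11 = 121

121


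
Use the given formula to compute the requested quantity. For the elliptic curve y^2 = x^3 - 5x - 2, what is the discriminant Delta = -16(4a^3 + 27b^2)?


Compute each component:
4a^3 = 4*(-5)^3 = 4*(-125) = -500
27b^2 = 27*(-2)^2 = 27*4 = 108
4a^3 + 27b^2 = -500 + 108 = -392
Delta = -16*(-392) = 6272

6272


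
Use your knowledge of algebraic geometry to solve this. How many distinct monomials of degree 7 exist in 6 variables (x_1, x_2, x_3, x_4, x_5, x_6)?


The number of degree-7 monomials in 6 variables is C(d+n-1, n-1).
= C(7+6-1, 6-1) = C(12, 5)
= 792

792


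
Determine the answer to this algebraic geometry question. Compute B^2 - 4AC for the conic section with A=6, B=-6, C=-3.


The discriminant of a conic Ax^2 + Bxy + Cy^2 + ... = 0 is B^2 - 4AC.
B^2 = (-6)^2 = 36
4AC = 4*6*(-3) = -72
Discriminant = 36 + 72 = 108

108


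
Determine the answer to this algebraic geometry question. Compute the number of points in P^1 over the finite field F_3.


P^1(F_3) has (q^(n+1) - 1)/(q - 1) points.
= 3^1 + 3^0
= 3 + 1
= 4

4


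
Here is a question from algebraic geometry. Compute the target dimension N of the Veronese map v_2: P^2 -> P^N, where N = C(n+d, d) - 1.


The Veronese embedding v_d: P^n -> P^N maps each point to all
degree-d monomials in n+1 homogeneous coordinates.
N = C(n+d, d) - 1
N = C(2+2, 2) - 1
N = C(4, 2) - 1
C(4, 2) = 6
N = 6 - 1 = 5

5


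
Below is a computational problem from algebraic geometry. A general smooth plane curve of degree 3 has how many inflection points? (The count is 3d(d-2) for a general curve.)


For a general smooth plane curve C of degree d, the inflection points are
the intersection of C with its Hessian curve, which has degree 3(d-2).
By Bezout, the total intersection number is d * 3(d-2) = 3 * 3 = 9.
For a general curve every flex is ordinary, so each contributes
multiplicity 1 to C·Hess(C), and the number of distinct inflection
points is 3d(d-2).
Inflection points = 3*3*(3-2) = 3*3*1 = 9

9


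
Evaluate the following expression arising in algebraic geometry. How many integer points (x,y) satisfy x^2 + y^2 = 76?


Systematically check integer values of x where x^2 <= 76.
For each valid x, check if 76 - x^2 is a perfect square.
Total integer solutions found: 0

0


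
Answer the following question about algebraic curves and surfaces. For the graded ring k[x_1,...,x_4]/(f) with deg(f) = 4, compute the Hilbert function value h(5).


For R = k[x_1,...,x_n]/(f) with f homogeneous of degree e:
The Hilbert series is (1 - t^e)/(1 - t)^n.
So h(d) = C(d+n-1, n-1) - C(d-e+n-1, n-1) for d >= e.
With n=4, e=4, d=5:
C(5+4-1, 4-1) = C(8, 3) = 56
C(5-4+4-1, 4-1) = C(4, 3) = 4
h(5) = 56 - 4 = 52

52


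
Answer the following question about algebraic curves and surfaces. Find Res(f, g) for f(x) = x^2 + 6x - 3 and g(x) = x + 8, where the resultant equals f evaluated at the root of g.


For Res(f, x - c), we evaluate f at x = c.
f(-8) = (-8)^2 + 6*(-8) - 3
= 64 - 48 - 3
= 16 - 3 = 13
Res(f, g) = 13

13


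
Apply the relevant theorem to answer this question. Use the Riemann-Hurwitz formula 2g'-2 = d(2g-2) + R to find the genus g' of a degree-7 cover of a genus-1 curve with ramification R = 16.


Riemann-Hurwitz formula: 2g' - 2 = d(2g - 2) + R
Given: d = 7, g = 1, R = 16
2g' - 2 = 7*(2*1 - 2) + 16
2g' - 2 = 7*0 + 16
2g' - 2 = 0 + 16 = 16
2g' = 18
g' = 9

9


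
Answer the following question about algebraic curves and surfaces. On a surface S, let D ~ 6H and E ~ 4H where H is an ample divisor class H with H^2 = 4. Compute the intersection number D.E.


Using bilinearity of the intersection pairing on a surface S:
(aH).(bH) = ab * (H.H)
We have H^2 = 4.
D.E = (6H).(4H) = 6*4*4
= 24*4
= 96

96


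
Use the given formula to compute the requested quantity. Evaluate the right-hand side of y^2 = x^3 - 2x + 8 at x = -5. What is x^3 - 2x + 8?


Compute x^3 - 2x + 8 at x = -5:
x^3 = (-5)^3 = -125
(-2)*x = (-2)*(-5) = 10
Sum: -125 + 10 + 8 = -107

-107


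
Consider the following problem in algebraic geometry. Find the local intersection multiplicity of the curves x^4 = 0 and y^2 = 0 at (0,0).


The intersection multiplicity of V(x^a) and V(y^b) at the origin is:
I(O; V(x^4), V(y^2)) = dim_k(k[x,y]/(x^4, y^2))
A basis for k[x,y]/(x^4, y^2) is the set of monomials x^i * y^j
where 0 <= i < 4 and 0 <= j < 2.
The number of such monomials is 4 * 2 = 8

8


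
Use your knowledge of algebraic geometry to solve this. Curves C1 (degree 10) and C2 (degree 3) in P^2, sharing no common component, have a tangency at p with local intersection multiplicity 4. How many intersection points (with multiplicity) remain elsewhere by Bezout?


By Bezout's theorem, the total intersection number is d1 * d2.
Total = 10 * 3 = 30
Intersection multiplicity at p = 4
Remaining intersections = 30 - 4 = 26

26


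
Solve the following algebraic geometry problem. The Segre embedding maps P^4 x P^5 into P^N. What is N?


The Segre embedding maps P^m x P^n into P^N via
all products of coordinates from each factor.
N = (m+1)(n+1) - 1
N = (4+1)(5+1) - 1
N = 5*6 - 1
N = 30 - 1 = 29

29


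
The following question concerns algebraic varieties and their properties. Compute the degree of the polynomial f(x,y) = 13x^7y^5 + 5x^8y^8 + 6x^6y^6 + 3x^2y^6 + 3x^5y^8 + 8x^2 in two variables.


Examine each term for its total degree (sum of exponents).
  Term '13x^7y^5' has total degree 7+5 = 12.
  Term '5x^8y^8' has total degree 8+8 = 16.
  Term '6x^6y^6' has total degree 6+6 = 12.
  Term '3x^2y^6' has total degree 2+6 = 8.
  Term '3x^5y^8' has total degree 5+8 = 13.
  Term '8x^2' has total degree 2+0 = 2.
The maximum total degree among all terms is 16.

16


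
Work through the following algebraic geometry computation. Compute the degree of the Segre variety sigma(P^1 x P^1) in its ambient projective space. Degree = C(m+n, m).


The degree of the Segre variety P^1 x P^1 is C(m+n, m).
= C(2, 1)
= 2

2


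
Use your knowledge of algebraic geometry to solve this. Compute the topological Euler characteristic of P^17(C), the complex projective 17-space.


The complex projective space P^17 has one cell in each even real dimension 0, 2, ..., 34.
The cohomology groups are H^{2k}(P^17) = Z for k = 0,...,17, and 0 otherwise.
Euler characteristic = sum of Betti numbers = 1 per even-dimensional cohomology group.
chi(P^17) = 17 + 1 = 18

18


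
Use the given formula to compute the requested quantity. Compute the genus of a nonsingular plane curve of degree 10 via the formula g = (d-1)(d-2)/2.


Using the genus formula for smooth plane curves:
g = (d-1)(d-2)/2
g = (10-1)(10-2)/2
g = 9*8/2
g = 72/2 = 36

36


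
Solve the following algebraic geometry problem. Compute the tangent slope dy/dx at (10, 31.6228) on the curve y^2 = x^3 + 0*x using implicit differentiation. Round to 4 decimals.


Using implicit differentiation of y^2 = x^3 + 0*x:
2y * dy/dx = 3x^2 + 0
dy/dx = (3x^2 + 0)/(2y)
Numerator: 3*10^2 + 0 = 300
Denominator: 2*31.6228 = 63.2456
dy/dx = 300/63.2456 = 4.7434

4.7434


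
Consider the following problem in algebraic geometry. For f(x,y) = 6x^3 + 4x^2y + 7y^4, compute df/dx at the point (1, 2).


df/dx = 3*6*x^2 + 2*4*x^1*y
At (1,2): 3*6*1^2 + 2*4*1^1*2
= 18 + 16
= 34

34


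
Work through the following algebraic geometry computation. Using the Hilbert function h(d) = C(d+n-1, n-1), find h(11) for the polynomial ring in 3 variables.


The Hilbert function for the polynomial ring in 3 variables is:
h(d) = C(d+n-1, n-1)
h(11) = C(11+3-1, 3-1) = C(13, 2)
= 13! / (2! * 11!)
= 78

78


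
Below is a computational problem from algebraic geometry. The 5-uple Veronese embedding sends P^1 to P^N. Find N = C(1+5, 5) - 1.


The Veronese embedding v_d: P^n -> P^N maps each point to all
degree-d monomials in n+1 homogeneous coordinates.
N = C(n+d, d) - 1
N = C(1+5, 5) - 1
N = C(6, 5) - 1
C(6, 5) = 6
N = 6 - 1 = 5

5


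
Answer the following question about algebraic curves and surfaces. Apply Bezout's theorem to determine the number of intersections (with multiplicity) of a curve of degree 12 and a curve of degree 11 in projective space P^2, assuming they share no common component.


Bezout's theorem states the intersection count equals the product of degrees.
Intersection count = 12 * 11 = 132

132


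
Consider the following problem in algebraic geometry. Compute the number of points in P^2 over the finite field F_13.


P^2(F_13) has (q^(n+1) - 1)/(q - 1) points.
= 13^2 + 13^1 + 13^0
= 169 + 13 + 1
= 183

183


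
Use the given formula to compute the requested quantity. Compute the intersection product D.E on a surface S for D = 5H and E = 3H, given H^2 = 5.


Using bilinearity of the intersection pairing on a surface S:
(aH).(bH) = ab * (H.H)
We have H^2 = 5.
D.E = (5H).(3H) = 5*3*5
= 15*5
= 75

75


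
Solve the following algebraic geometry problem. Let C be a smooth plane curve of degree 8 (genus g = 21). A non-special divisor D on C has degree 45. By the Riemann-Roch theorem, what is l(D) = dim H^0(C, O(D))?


First, compute the genus of a smooth plane curve of degree 8:
g = (d-1)(d-2)/2 = (8-1)(8-2)/2 = 21
For a non-special divisor D (i.e., h^1(D) = 0), Riemann-Roch gives:
l(D) = deg(D) - g + 1
Since deg(D) = 45 >= 2g - 1 = 41, D is non-special.
l(D) = 45 - 21 + 1 = 25

25


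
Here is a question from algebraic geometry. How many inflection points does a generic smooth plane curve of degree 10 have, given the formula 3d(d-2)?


For a general smooth plane curve C of degree d, the inflection points are
the intersection of C with its Hessian curve, which has degree 3(d-2).
By Bezout, the total intersection number is d * 3(d-2) = 10 * 24 = 240.
For a general curve every flex is ordinary, so each contributes
multiplicity 1 to C·Hess(C), and the number of distinct inflection
points is 3d(d-2).
Inflection points = 3*10*(10-2) = 3*10*8 = 240

240


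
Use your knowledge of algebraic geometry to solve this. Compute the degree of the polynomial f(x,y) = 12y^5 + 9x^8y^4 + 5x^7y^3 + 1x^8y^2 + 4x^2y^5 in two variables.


Examine each term for its total degree (sum of exponents).
  Term '12y^5' has total degree 0+5 = 5.
  Term '9x^8y^4' has total degree 8+4 = 12.
  Term '5x^7y^3' has total degree 7+3 = 10.
  Term '1x^8y^2' has total degree 8+2 = 10.
  Term '4x^2y^5' has total degree 2+5 = 7.
The maximum total degree among all terms is 12.

12


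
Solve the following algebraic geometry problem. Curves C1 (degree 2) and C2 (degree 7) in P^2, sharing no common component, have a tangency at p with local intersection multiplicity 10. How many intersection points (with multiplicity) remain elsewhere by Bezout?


By Bezout's theorem, the total intersection number is d1 * d2.
Total = 2 * 7 = 14
Intersection multiplicity at p = 10
Remaining intersections = 14 - 10 = 4

4


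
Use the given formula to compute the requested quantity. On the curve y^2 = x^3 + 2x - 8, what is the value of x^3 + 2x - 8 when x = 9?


Compute x^3 + 2x - 8 at x = 9:
x^3 = 9^3 = 729
2*x = 2*9 = 18
Sum: 729 + 18 - 8 = 739

739


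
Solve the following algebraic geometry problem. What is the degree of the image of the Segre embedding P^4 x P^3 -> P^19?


The degree of the Segre variety P^4 x P^3 is C(m+n, m).
= C(7, 4)
= 35

35


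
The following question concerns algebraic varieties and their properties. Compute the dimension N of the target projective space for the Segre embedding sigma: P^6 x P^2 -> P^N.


The Segre embedding maps P^m x P^n into P^N via
all products of coordinates from each factor.
N = (m+1)(n+1) - 1
N = (6+1)(2+1) - 1
N = 7*3 - 1
N = 21 - 1 = 20

20


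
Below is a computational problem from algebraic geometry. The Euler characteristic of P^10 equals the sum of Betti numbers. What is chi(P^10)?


The complex projective space P^10 has one cell in each even real dimension 0, 2, ..., 20.
The cohomology groups are H^{2k}(P^10) = Z for k = 0,...,10, and 0 otherwise.
Euler characteristic = sum of Betti numbers = 1 per even-dimensional cohomology group.
chi(P^10) = 10 + 1 = 11

11


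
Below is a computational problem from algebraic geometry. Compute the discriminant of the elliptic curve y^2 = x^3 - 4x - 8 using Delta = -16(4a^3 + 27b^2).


Compute each component:
4a^3 = 4*(-4)^3 = 4*(-64) = -256
27b^2 = 27*(-8)^2 = 27*64 = 1728
4a^3 + 27b^2 = -256 + 1728 = 1472
Delta = -16*1472 = -23552

-23552


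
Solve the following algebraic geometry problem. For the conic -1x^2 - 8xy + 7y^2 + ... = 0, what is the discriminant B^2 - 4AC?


The discriminant of a conic Ax^2 + Bxy + Cy^2 + ... = 0 is B^2 - 4AC.
B^2 = (-8)^2 = 64
4AC = 4*(-1)*7 = -28
Discriminant = 64 + 28 = 92

92


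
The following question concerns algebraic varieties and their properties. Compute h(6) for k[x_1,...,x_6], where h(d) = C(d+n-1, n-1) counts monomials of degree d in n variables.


The Hilbert function for the polynomial ring in 6 variables is:
h(d) = C(d+n-1, n-1)
h(6) = C(6+6-1, 6-1) = C(11, 5)
= 11! / (5! * 6!)
= 462

462


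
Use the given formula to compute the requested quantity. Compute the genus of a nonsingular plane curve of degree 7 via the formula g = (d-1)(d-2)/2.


Using the genus formula for smooth plane curves:
g = (d-1)(d-2)/2
g = (7-1)(7-2)/2
g = 6*5/2
g = 30/2 = 15

15


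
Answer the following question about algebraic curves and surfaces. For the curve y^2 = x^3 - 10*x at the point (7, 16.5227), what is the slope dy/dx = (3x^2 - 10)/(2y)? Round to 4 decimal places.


Using implicit differentiation of y^2 = x^3 - 10*x:
2y * dy/dx = 3x^2 - 10
dy/dx = (3x^2 - 10)/(2y)
Numerator: 3*7^2 - 10 = 137
Denominator: 2*16.5227 = 33.0454
dy/dx = 137/33.0454 = 4.1458

4.1458


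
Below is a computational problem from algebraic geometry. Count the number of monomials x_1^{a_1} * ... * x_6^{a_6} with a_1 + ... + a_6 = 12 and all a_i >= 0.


The number of degree-12 monomials in 6 variables is C(d+n-1, n-1).
= C(12+6-1, 6-1) = C(17, 5)
= 6188

6188


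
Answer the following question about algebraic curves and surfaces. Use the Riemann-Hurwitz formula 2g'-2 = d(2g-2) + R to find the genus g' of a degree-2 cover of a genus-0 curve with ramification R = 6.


Riemann-Hurwitz formula: 2g' - 2 = d(2g - 2) + R
Given: d = 2, g = 0, R = 6
2g' - 2 = 2*(2*0 - 2) + 6
2g' - 2 = 2*(-2) + 6
2g' - 2 = -4 + 6 = 2
2g' = 4
g' = 2

2


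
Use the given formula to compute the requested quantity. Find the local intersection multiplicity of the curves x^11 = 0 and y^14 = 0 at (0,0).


The intersection multiplicity of V(x^a) and V(y^b) at the origin is:
I(O; V(x^11), V(y^14)) = dim_k(k[x,y]/(x^11, y^14))
A basis for k[x,y]/(x^11, y^14) is the set of monomials x^i * y^j
where 0 <= i < 11 and 0 <= j < 14.
The number of such monomials is 11 * 14 = 154

154


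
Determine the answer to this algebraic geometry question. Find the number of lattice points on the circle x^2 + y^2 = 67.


Systematically check integer values of x where x^2 <= 67.
For each valid x, check if 67 - x^2 is a perfect square.
Total integer solutions found: 0

0


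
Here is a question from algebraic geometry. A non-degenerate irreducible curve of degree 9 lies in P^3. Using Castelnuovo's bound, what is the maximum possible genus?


Castelnuovo's bound: write d - 1 = m(r-1) + epsilon with 0 <= epsilon < r-1.
d - 1 = 9 - 1 = 8
r - 1 = 3 - 1 = 2
8 = 4*2 + 0, so m = 4, epsilon = 0
pi(d, r) = m(m-1)(r-1)/2 + m*epsilon
= 4*3*2/2 + 4*0
= 24/2 + 0
= 12 + 0 = 12

12


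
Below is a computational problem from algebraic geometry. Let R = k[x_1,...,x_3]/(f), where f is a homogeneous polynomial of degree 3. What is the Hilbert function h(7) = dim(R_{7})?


For R = k[x_1,...,x_n]/(f) with f homogeneous of degree e:
The Hilbert series is (1 - t^e)/(1 - t)^n.
So h(d) = C(d+n-1, n-1) - C(d-e+n-1, n-1) for d >= e.
With n=3, e=3, d=7:
C(7+3-1, 3-1) = C(9, 2) = 36
C(7-3+3-1, 3-1) = C(6, 2) = 15
h(7) = 36 - 15 = 21

21


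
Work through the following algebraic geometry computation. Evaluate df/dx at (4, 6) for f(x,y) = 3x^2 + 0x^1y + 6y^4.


df/dx = 2*3*x^1 + 1*0*x^0*y
At (4,6): 2*3*4^1 + 1*0*4^0*6
= 24 + 0
= 24

24


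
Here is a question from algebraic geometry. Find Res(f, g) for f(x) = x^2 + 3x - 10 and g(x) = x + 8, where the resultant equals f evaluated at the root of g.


For Res(f, x - c), we evaluate f at x = c.
f(-8) = (-8)^2 + 3*(-8) - 10
= 64 - 24 - 10
= 40 - 10 = 30
Res(f, g) = 30

30


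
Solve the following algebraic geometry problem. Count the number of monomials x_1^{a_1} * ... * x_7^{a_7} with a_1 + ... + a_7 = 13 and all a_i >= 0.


The number of degree-13 monomials in 7 variables is C(d+n-1, n-1).
= C(13+7-1, 7-1) = C(19, 6)
= 27132

27132


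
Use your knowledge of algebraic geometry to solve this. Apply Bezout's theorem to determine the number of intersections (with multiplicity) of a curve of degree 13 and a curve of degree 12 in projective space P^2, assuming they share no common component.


Bezout's theorem states the intersection count equals the product of degrees.
Intersection count = 13 * 12 = 156

156


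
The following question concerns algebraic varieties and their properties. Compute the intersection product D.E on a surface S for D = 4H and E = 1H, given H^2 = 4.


Using bilinearity of the intersection pairing on a surface S:
(aH).(bH) = ab * (H.H)
We have H^2 = 4.
D.E = (4H).(1H) = 4*1*4
= 4*4
= 16

16


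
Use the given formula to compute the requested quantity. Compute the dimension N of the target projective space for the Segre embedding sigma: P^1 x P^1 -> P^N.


The Segre embedding maps P^m x P^n into P^N via
all products of coordinates from each factor.
N = (m+1)(n+1) - 1
N = (1+1)(1+1) - 1
N = 2*2 - 1
N = 4 - 1 = 3

3


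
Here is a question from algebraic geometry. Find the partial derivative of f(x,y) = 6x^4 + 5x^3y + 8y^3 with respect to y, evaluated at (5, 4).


df/dy = 5*x^3 + 3*8*y^2
At (5,4): 5*5^3 + 3*8*4^2
= 625 + 384
= 1009

1009


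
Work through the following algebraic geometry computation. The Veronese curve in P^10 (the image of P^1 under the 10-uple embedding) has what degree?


The rational normal curve in P^10 is the image of P^1 under the 10-uple Veronese.
A general hyperplane in P^10 pulls back to a degree-10 form on P^1, which has 10 zeros,
so the curve meets a general hyperplane in 10 points. Degree = 10.

10


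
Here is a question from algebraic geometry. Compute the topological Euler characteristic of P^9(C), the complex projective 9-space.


The complex projective space P^9 has one cell in each even real dimension 0, 2, ..., 18.
The cohomology groups are H^{2k}(P^9) = Z for k = 0,...,9, and 0 otherwise.
Euler characteristic = sum of Betti numbers = 1 per even-dimensional cohomology group.
chi(P^9) = 9 + 1 = 10

10


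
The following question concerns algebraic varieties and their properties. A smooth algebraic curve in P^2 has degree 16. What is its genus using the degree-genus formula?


Using the genus formula for smooth plane curves:
g = (d-1)(d-2)/2
g = (16-1)(16-2)/2
g = 15*14/2
g = 210/2 = 105

105


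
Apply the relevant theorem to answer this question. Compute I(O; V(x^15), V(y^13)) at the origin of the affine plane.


The intersection multiplicity of V(x^a) and V(y^b) at the origin is:
I(O; V(x^15), V(y^13)) = dim_k(k[x,y]/(x^15, y^13))
A basis for k[x,y]/(x^15, y^13) is the set of monomials x^i * y^j
where 0 <= i < 15 and 0 <= j < 13.
The number of such monomials is 15 * 13 = 195

195


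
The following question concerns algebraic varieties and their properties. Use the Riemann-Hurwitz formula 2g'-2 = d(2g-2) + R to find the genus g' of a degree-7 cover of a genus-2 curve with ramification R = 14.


Riemann-Hurwitz formula: 2g' - 2 = d(2g - 2) + R
Given: d = 7, g = 2, R = 14
2g' - 2 = 7*(2*2 - 2) + 14
2g' - 2 = 7*2 + 14
2g' - 2 = 14 + 14 = 28
2g' = 30
g' = 15

15


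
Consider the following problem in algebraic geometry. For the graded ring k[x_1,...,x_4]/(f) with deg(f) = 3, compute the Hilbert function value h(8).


For R = k[x_1,...,x_n]/(f) with f homogeneous of degree e:
The Hilbert series is (1 - t^e)/(1 - t)^n.
So h(d) = C(d+n-1, n-1) - C(d-e+n-1, n-1) for d >= e.
With n=4, e=3, d=8:
C(8+4-1, 4-1) = C(11, 3) = 165
C(8-3+4-1, 4-1) = C(8, 3) = 56
h(8) = 165 - 56 = 109

109


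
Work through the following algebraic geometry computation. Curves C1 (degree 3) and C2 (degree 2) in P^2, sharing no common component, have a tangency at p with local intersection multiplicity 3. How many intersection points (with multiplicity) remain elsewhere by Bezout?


By Bezout's theorem, the total intersection number is d1 * d2.
Total = 3 * 2 = 6
Intersection multiplicity at p = 3
Remaining intersections = 6 - 3 = 3

3


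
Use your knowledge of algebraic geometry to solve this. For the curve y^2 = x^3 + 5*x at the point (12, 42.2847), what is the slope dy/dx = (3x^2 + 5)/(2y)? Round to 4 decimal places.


Using implicit differentiation of y^2 = x^3 + 5*x:
2y * dy/dx = 3x^2 + 5
dy/dx = (3x^2 + 5)/(2y)
Numerator: 3*12^2 + 5 = 437
Denominator: 2*42.2847 = 84.5694
dy/dx = 437/84.5694 = 5.1674

5.1674


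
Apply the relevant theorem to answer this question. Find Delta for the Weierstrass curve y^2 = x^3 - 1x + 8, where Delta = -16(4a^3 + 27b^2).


Compute each component:
4a^3 = 4*(-1)^3 = 4*(-1) = -4
27b^2 = 27*8^2 = 27*64 = 1728
4a^3 + 27b^2 = -4 + 1728 = 1724
Delta = -16*1724 = -27584

-27584


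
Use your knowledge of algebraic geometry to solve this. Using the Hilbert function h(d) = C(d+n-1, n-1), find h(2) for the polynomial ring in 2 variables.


The Hilbert function for the polynomial ring in 2 variables is:
h(d) = C(d+n-1, n-1)
h(2) = C(2+2-1, 2-1) = C(3, 1)
= 3! / (1! * 2!)
= 3

3


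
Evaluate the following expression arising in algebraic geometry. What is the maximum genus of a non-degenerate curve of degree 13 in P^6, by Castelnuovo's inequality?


Castelnuovo's bound: write d - 1 = m(r-1) + epsilon with 0 <= epsilon < r-1.
d - 1 = 13 - 1 = 12
r - 1 = 6 - 1 = 5
12 = 2*5 + 2, so m = 2, epsilon = 2
pi(d, r) = m(m-1)(r-1)/2 + m*epsilon
= 2*1*5/2 + 2*2
= 10/2 + 4
= 5 + 4 = 9

9


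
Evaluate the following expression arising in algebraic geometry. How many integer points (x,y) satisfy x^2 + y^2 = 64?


Systematically check integer values of x where x^2 <= 64.
For each valid x, check if 64 - x^2 is a perfect square.
x=0: 64 - 0 = 64, sqrt = 8 (valid)
x=8: 64 - 64 = 0, sqrt = 0 (valid)
Total integer solutions found: 4

4


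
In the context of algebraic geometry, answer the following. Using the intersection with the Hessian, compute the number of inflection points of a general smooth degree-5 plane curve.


For a general smooth plane curve C of degree d, the inflection points are
the intersection of C with its Hessian curve, which has degree 3(d-2).
By Bezout, the total intersection number is d * 3(d-2) = 5 * 9 = 45.
For a general curve every flex is ordinary, so each contributes
multiplicity 1 to C·Hess(C), and the number of distinct inflection
points is 3d(d-2).
Inflection points = 3*5*(5-2) = 3*5*3 = 45

45


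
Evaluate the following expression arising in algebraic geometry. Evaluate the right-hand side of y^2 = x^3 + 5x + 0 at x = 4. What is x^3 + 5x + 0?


Compute x^3 + 5x + 0 at x = 4:
x^3 = 4^3 = 64
5*x = 5*4 = 20
Sum: 64 + 20 + 0 = 84

84


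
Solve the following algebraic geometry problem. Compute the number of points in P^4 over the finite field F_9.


P^4(F_9) has (q^(n+1) - 1)/(q - 1) points.
= 9^4 + 9^3 + 9^2 + 9^1 + 9^0
= 6561 + 729 + 81 + 9 + 1
= 7381

7381


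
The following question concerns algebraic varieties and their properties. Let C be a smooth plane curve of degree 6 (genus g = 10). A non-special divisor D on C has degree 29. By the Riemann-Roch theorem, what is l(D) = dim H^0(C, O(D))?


First, compute the genus of a smooth plane curve of degree 6:
g = (d-1)(d-2)/2 = (6-1)(6-2)/2 = 10
For a non-special divisor D (i.e., h^1(D) = 0), Riemann-Roch gives:
l(D) = deg(D) - g + 1
Since deg(D) = 29 >= 2g - 1 = 19, D is non-special.
l(D) = 29 - 10 + 1 = 20

20


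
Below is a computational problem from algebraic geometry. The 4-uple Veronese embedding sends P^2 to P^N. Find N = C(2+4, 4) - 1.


The Veronese embedding v_d: P^n -> P^N maps each point to all
degree-d monomials in n+1 homogeneous coordinates.
N = C(n+d, d) - 1
N = C(2+4, 4) - 1
N = C(6, 4) - 1
C(6, 4) = 15
N = 15 - 1 = 14

14


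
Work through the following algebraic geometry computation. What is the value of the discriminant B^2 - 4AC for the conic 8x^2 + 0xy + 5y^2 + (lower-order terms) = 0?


The discriminant of a conic Ax^2 + Bxy + Cy^2 + ... = 0 is B^2 - 4AC.
B^2 = 0^2 = 0
4AC = 4*8*5 = 160
Discriminant = 0 - 160 = -160

-160


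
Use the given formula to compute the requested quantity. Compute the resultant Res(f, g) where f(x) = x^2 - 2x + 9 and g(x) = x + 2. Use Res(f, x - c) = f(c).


For Res(f, x - c), we evaluate f at x = c.
f(-2) = (-2)^2 - 2*(-2) + 9
= 4 + 4 + 9
= 8 + 9 = 17
Res(f, g) = 17

17


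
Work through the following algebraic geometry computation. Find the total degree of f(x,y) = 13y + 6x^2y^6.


Examine each term for its total degree (sum of exponents).
  Term '13y' has total degree 0+1 = 1.
  Term '6x^2y^6' has total degree 2+6 = 8.
The maximum total degree among all terms is 8.

8


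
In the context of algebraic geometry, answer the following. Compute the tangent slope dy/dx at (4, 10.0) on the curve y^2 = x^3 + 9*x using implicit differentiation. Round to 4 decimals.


Using implicit differentiation of y^2 = x^3 + 9*x:
2y * dy/dx = 3x^2 + 9
dy/dx = (3x^2 + 9)/(2y)
Numerator: 3*4^2 + 9 = 57
Denominator: 2*10.0 = 20.0
dy/dx = 57/20.0 = 2.8500

2.8500


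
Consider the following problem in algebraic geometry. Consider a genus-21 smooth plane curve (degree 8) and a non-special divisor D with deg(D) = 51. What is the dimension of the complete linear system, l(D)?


First, compute the genus of a smooth plane curve of degree 8:
g = (d-1)(d-2)/2 = (8-1)(8-2)/2 = 21
For a non-special divisor D (i.e., h^1(D) = 0), Riemann-Roch gives:
l(D) = deg(D) - g + 1
Since deg(D) = 51 >= 2g - 1 = 41, D is non-special.
l(D) = 51 - 21 + 1 = 31

31


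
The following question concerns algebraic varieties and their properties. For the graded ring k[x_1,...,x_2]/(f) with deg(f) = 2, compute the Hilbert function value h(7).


For R = k[x_1,...,x_n]/(f) with f homogeneous of degree e:
The Hilbert series is (1 - t^e)/(1 - t)^n.
So h(d) = C(d+n-1, n-1) - C(d-e+n-1, n-1) for d >= e.
With n=2, e=2, d=7:
C(7+2-1, 2-1) = C(8, 1) = 8
C(7-2+2-1, 2-1) = C(6, 1) = 6
h(7) = 8 - 6 = 2

2


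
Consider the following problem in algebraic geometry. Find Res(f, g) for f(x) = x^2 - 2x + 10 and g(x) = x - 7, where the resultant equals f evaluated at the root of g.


For Res(f, x - c), we evaluate f at x = c.
f(7) = 7^2 - 2*7 + 10
= 49 - 14 + 10
= 35 + 10 = 45
Res(f, g) = 45

45


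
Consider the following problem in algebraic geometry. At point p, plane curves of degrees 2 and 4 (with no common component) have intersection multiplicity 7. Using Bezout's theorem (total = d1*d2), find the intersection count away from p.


By Bezout's theorem, the total intersection number is d1 * d2.
Total = 2 * 4 = 8
Intersection multiplicity at p = 7
Remaining intersections = 8 - 7 = 1

1


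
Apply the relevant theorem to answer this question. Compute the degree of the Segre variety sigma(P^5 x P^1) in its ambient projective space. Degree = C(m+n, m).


The degree of the Segre variety P^5 x P^1 is C(m+n, m).
= C(6, 5)
= 6

6


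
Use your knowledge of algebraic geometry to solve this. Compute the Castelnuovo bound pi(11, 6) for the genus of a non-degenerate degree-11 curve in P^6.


Castelnuovo's bound: write d - 1 = m(r-1) + epsilon with 0 <= epsilon < r-1.
d - 1 = 11 - 1 = 10
r - 1 = 6 - 1 = 5
10 = 2*5 + 0, so m = 2, epsilon = 0
pi(d, r) = m(m-1)(r-1)/2 + m*epsilon
= 2*1*5/2 + 2*0
= 10/2 + 0
= 5 + 0 = 5

5
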